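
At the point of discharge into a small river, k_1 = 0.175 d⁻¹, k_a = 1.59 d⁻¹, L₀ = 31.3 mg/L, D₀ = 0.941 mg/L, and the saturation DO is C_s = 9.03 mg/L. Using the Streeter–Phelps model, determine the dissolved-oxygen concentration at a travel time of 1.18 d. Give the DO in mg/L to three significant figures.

k_1 L₀/(k_a−k_1) = 0.175×31.3/(1.59−0.175) = 5.478/1.415 = 3.871 mg/L.
e^(−k_1 t) = e^(−0.175×1.180) = 0.8134; e^(−k_a t) = e^(−1.59×1.180) = 0.1532.
D = 3.871 × (0.8134 − 0.1532) + 0.941 × 0.1532 = 2.556 + 0.1441 = 2.700 mg/L.
DO = C_s − D = 9.03 − 2.700 = 6.330 mg/L.

DO ≈ 6.33 mg/L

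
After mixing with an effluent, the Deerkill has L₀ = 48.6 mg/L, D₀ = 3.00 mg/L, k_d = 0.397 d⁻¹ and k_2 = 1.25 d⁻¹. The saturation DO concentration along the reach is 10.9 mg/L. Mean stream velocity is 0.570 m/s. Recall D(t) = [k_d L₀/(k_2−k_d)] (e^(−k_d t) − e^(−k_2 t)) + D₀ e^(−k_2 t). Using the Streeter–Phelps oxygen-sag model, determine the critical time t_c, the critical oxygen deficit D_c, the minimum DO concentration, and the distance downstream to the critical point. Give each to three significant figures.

t_c = [1/(k_2−k_d)] ln[(k_2/k_d)(1 − D₀(k_2−k_d)/(k_d L₀))]
= [1/(1.25−0.397)] ln[(1.25/0.397)(1 − 3.00×0.8530/(0.397×48.6))]
= (1/0.8530) ln[3.149 × 0.8674] = 1.172 × ln(2.731) = 1.172 × 1.005 = 1.178 d.
D_c = (k_d/k_2) L₀ e^(−k_d t_c) = (0.397/1.25) × 48.6 × e^(−0.397×1.178) = 0.3176 × 48.6 × 0.6265 = 9.670 mg/L.
Minimum DO = C_s − D_c = 10.9 − 9.670 = 1.230 mg/L.
x_c = v t_c = 0.570 m/s × 1.178 d × 86400 s/d = 58000 m ≈ 58.0 km.

t_c ≈ 1.18 d; D_c ≈ 9.67 mg/L; min DO ≈ 1.23 mg/L; x_c ≈ 58.0 km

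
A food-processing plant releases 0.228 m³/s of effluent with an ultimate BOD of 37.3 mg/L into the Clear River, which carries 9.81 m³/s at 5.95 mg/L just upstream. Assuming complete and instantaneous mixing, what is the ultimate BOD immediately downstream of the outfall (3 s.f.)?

Flow-weighted mixing: C = (Q_r C_r + Q_w C_w)/(Q_r + Q_w)
= (9.81×5.95 + 0.228×37.3)/(9.81 + 0.228) = 66.87/10.04 = 6.662 mg/L.

6.66 mg/L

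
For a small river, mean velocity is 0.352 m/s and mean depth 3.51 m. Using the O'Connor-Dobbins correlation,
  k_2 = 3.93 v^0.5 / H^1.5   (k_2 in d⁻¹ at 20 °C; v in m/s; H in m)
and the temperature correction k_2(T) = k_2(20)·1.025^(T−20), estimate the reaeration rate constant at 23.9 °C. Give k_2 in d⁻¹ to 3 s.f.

k_2 ≈ 0.390 d⁻¹

k_2(20) = 3.93 × 0.352^0.5 / 3.51^1.5 = 3.93 × 0.5933 / 6.576 = 0.3546 d⁻¹.
k_2(23.9) = 0.3546 × 1.025^(23.9−20) = 0.3546 × 1.101 = 0.3904 d⁻¹.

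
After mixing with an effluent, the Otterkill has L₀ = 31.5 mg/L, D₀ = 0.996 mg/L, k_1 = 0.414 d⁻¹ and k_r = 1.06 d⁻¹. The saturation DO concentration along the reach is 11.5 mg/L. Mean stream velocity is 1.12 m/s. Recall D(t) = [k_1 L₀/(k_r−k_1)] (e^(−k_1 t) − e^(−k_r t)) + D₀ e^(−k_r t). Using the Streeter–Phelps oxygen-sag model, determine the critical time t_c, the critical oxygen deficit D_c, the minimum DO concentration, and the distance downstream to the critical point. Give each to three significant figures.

t_c = [1/(k_r−k_1)] ln[(k_r/k_1)(1 − D₀(k_r−k_1)/(k_1 L₀))]
= [1/(1.06−0.414)] ln[(1.06/0.414)(1 − 0.996×0.6460/(0.414×31.5))]
= (1/0.6460) ln[2.560 × 0.9507] = 1.548 × ln(2.434) = 1.548 × 0.8896 = 1.377 d.
L(t_c) = L₀ e^(−k_1 t_c) = 31.5 × 0.5655 = 17.81 mg/L, and at the critical point k_r D_c = k_1 L, so D_c = (0.414/1.06) × 17.81 = 6.957 mg/L.
Minimum DO = C_s − D_c = 11.5 − 6.957 = 4.543 mg/L.
x_c = v t_c = 1.12 m/s × 1.377 d × 86400 s/d = 133300 m ≈ 133 km.

t_c ≈ 1.38 d; D_c ≈ 6.96 mg/L; min DO ≈ 4.54 mg/L; x_c ≈ 133 km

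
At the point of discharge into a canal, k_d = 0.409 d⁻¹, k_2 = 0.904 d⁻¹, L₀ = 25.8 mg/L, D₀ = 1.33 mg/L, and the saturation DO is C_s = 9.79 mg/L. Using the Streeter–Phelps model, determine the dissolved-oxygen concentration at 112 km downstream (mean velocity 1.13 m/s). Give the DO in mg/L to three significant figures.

Travel time t = x/v = 112 km / (1.13 m/s) = 112000 m / 1.13 m/s = 99120 s = 1.147 d.
k_d L₀/(k_2−k_d) = 0.409×25.8/(0.904−0.409) = 10.55/0.4950 = 21.32 mg/L.
e^(−k_d t) = e^(−0.409×1.147) = 0.6255; e^(−k_2 t) = e^(−0.904×1.147) = 0.3545.
D = 21.32 × (0.6255 − 0.3545) + 1.33 × 0.3545 = 5.777 + 0.4715 = 6.249 mg/L.
DO = C_s − D = 9.79 − 6.249 = 3.541 mg/L.

DO ≈ 3.54 mg/L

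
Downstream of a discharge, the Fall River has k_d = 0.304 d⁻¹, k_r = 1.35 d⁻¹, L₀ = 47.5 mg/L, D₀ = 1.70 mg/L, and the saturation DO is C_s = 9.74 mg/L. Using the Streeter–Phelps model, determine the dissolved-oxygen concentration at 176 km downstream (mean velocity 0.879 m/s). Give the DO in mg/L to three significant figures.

DO ≈ 3.45 mg/L

Travel time t = x/v = 176 km / (0.879 m/s) = 176000 m / 0.879 m/s = 200200 s = 2.317 d.
k_d L₀/(k_r−k_d) = 0.304×47.5/(1.35−0.304) = 14.44/1.046 = 13.80 mg/L.
e^(−k_d t) = e^(−0.304×2.317) = 0.4944; e^(−k_r t) = e^(−1.35×2.317) = 0.04378.
D = 13.80 × (0.4944 − 0.04378) + 1.70 × 0.04378 = 6.220 + 0.07443 = 6.295 mg/L.
DO = C_s − D = 9.74 − 6.295 = 3.445 mg/L.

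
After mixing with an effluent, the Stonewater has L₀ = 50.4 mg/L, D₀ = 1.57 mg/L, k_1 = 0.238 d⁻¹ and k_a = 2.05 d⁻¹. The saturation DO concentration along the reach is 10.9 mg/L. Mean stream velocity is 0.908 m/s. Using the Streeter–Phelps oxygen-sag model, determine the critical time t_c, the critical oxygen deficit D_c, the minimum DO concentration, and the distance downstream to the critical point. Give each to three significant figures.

At the critical point dD/dt = 0, so k_1 L₀ e^(−k_1 t) = k_a D. Substituting D(t) from the Streeter–Phelps equation and solving for t gives
t_c = ln[(k_a/k_1)(1 − D₀(k_a−k_1)/(k_1 L₀))] / (k_a−k_1).
Here k_a−k_1 = 1.812 d⁻¹ and 1 − D₀(k_a−k_1)/(k_1 L₀) = 1 − 1.57×1.812/(0.238×50.4) = 0.7628, so
t_c = ln(8.613 × 0.7628) / 1.812 = 1.883 / 1.812 = 1.039 d.
D_c = (k_1/k_a) L₀ e^(−k_1 t_c) = (0.238/2.05) × 50.4 × e^(−0.238×1.039) = 0.1161 × 50.4 × 0.7809 = 4.569 mg/L.
Minimum DO = C_s − D_c = 10.9 − 4.569 = 6.331 mg/L.
x_c = v t_c = 0.908 m/s × 1.039 d × 86400 s/d = 81510 m ≈ 81.5 km.

t_c ≈ 1.04 d; D_c ≈ 4.57 mg/L; min DO ≈ 6.33 mg/L; x_c ≈ 81.5 km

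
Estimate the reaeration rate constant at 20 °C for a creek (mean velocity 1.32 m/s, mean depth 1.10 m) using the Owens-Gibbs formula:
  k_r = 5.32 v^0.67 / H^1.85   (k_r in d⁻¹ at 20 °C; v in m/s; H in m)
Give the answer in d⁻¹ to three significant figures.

k_r ≈ 5.37 d⁻¹

k_r = 5.32 × 1.32^0.67 / 1.10^1.85 = 5.32 × 1.204 / 1.193 = 5.372 d⁻¹.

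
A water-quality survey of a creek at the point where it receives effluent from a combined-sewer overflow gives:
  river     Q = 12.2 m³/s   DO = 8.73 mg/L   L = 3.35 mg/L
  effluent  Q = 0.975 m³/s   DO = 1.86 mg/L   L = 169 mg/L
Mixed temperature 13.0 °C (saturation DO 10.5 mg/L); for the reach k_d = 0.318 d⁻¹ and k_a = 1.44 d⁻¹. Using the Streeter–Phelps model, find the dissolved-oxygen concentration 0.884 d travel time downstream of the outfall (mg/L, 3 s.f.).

Mixed DO = (12.2×8.73 + 0.975×1.86)/(12.2+0.975) = 108.3/13.17 = 8.222 mg/L.
Mixed L₀ = (12.2×3.35 + 0.975×169)/(13.17) = 205.6/13.17 = 15.61 mg/L.
Initial deficit D₀ = C_s − DO₀ = 10.5 − 8.222 = 2.278 mg/L.
D(0.884) = [0.318×15.61/(1.44−0.318)](e^(−0.318×0.884) − e^(−1.44×0.884)) + 2.278 e^(−1.44×0.884)
= 4.424 × (0.7549 − 0.2800) + 2.278 × 0.2800 = 2.739 mg/L.
DO = 10.5 − 2.739 = 7.761 mg/L.

DO ≈ 7.76 mg/L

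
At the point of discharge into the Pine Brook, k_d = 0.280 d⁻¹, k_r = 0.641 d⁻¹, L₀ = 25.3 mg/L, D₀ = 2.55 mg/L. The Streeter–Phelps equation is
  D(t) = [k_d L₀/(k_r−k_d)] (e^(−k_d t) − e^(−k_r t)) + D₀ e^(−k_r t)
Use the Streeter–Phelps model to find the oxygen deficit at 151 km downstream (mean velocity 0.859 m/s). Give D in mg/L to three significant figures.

D ≈ 6.47 mg/L

Travel time t = x/v = 151 km / (0.859 m/s) = 151000 m / 0.859 m/s = 175800 s = 2.035 d.
k_d L₀/(k_r−k_d) = 0.280×25.3/(0.641−0.280) = 7.084/0.3610 = 19.62 mg/L.
e^(−k_d t) = e^(−0.280×2.035) = 0.5657; e^(−k_r t) = e^(−0.641×2.035) = 0.2714.
D = 19.62 × (0.5657 − 0.2714) + 2.55 × 0.2714 = 5.775 + 0.6921 = 6.467 mg/L.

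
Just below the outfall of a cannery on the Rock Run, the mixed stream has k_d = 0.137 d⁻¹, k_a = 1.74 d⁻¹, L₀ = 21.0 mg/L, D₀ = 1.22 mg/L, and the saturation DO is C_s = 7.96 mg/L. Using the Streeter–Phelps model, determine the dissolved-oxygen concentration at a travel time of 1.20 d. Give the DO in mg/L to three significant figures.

k_d L₀/(k_a−k_d) = 0.137×21.0/(1.74−0.137) = 2.877/1.603 = 1.795 mg/L.
e^(−k_d t) = e^(−0.137×1.200) = 0.8484; e^(−k_a t) = e^(−1.74×1.200) = 0.1239.
D = 1.795 × (0.8484 − 0.1239) + 1.22 × 0.1239 = 1.300 + 0.1512 = 1.451 mg/L.
DO = C_s − D = 7.96 − 1.451 = 6.509 mg/L.

DO ≈ 6.51 mg/L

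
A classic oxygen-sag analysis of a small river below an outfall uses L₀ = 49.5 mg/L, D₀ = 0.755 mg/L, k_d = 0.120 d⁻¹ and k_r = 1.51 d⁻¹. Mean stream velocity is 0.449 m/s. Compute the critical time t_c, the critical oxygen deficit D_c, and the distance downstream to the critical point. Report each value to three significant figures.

t_c = [1/(k_r−k_d)] ln[(k_r/k_d)(1 − D₀(k_r−k_d)/(k_d L₀))]
= [1/(1.51−0.120)] ln[(1.51/0.120)(1 − 0.755×1.390/(0.120×49.5))]
= (1/1.390) ln[12.58 × 0.8233] = 0.7194 × ln(10.36) = 0.7194 × 2.338 = 1.682 d.
D_c = (k_d/k_r) L₀ e^(−k_d t_c) = (0.120/1.51) × 49.5 × e^(−0.120×1.682) = 0.07947 × 49.5 × 0.8172 = 3.215 mg/L.
x_c = v t_c = 0.449 m/s × 1.682 d × 86400 s/d = 65250 m ≈ 65.3 km.

t_c ≈ 1.68 d; D_c ≈ 3.21 mg/L; x_c ≈ 65.3 km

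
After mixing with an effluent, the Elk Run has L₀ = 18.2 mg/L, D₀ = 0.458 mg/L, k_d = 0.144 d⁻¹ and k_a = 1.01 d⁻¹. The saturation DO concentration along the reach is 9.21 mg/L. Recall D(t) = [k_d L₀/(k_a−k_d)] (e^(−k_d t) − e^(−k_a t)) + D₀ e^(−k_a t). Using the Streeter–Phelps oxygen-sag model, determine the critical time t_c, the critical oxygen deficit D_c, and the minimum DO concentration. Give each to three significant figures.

At the critical point dD/dt = 0, so k_d L₀ e^(−k_d t) = k_a D. Substituting D(t) from the Streeter–Phelps equation and solving for t gives
t_c = ln[(k_a/k_d)(1 − D₀(k_a−k_d)/(k_d L₀))] / (k_a−k_d).
Here k_a−k_d = 0.8660 d⁻¹ and 1 − D₀(k_a−k_d)/(k_d L₀) = 1 − 0.458×0.8660/(0.144×18.2) = 0.8487, so
t_c = ln(7.014 × 0.8487) / 0.8660 = 1.784 / 0.8660 = 2.060 d.
D_c = (k_d/k_a) L₀ e^(−k_d t_c) = (0.144/1.01) × 18.2 × e^(−0.144×2.060) = 0.1426 × 18.2 × 0.7433 = 1.929 mg/L.
Minimum DO = C_s − D_c = 9.21 − 1.929 = 7.281 mg/L.

t_c ≈ 2.06 d; D_c ≈ 1.93 mg/L; min DO ≈ 7.28 mg/L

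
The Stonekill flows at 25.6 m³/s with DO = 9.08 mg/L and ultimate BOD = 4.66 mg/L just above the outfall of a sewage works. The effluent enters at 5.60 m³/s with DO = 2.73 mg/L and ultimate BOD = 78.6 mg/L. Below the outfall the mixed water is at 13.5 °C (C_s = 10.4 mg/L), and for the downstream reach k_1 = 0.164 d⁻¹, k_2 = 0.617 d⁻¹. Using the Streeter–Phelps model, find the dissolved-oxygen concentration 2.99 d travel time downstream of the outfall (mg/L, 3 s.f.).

DO ≈ 7.06 mg/L

Mixed DO = (25.6×9.08 + 5.60×2.73)/(25.6+5.60) = 247.7/31.20 = 7.940 mg/L.
Mixed L₀ = (25.6×4.66 + 5.60×78.6)/(31.20) = 559.5/31.20 = 17.93 mg/L.
Initial deficit D₀ = C_s − DO₀ = 10.4 − 7.940 = 2.460 mg/L.
D(2.99) = [0.164×17.93/(0.617−0.164)](e^(−0.164×2.99) − e^(−0.617×2.99)) + 2.460 e^(−0.617×2.99)
= 6.492 × (0.6124 − 0.1581) + 2.460 × 0.1581 = 3.338 mg/L.
DO = 10.4 − 3.338 = 7.062 mg/L.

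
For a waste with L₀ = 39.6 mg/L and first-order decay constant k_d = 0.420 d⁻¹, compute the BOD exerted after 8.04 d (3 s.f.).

y_t = L₀(1 − e^(−k_d t)) = 39.6 × (1 − e^(−0.420×8.04))
= 39.6 × (1 − 0.03416) = 39.6 × 0.9658 = 38.25 mg/L.

y ≈ 38.2 mg/L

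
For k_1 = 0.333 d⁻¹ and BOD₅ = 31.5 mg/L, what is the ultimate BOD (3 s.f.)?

L₀ ≈ 38.9 mg/L

BOD₅ = L₀(1 − e^(−5k_1)) ⇒ L₀ = BOD₅ / (1 − e^(−5×0.333))
= 31.5 / (1 − 0.1892) = 31.5 / 0.8108 = 38.85 mg/L.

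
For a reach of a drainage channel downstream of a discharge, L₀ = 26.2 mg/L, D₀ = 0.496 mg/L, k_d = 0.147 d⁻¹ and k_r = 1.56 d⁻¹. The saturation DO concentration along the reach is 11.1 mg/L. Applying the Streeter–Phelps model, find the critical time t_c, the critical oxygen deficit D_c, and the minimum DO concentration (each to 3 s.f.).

t_c ≈ 1.53 d; D_c ≈ 1.97 mg/L; min DO ≈ 9.13 mg/L

At the critical point dD/dt = 0, so k_d L₀ e^(−k_d t) = k_r D. Substituting D(t) from the Streeter–Phelps equation and solving for t gives
t_c = ln[(k_r/k_d)(1 − D₀(k_r−k_d)/(k_d L₀))] / (k_r−k_d).
Here k_r−k_d = 1.413 d⁻¹ and 1 − D₀(k_r−k_d)/(k_d L₀) = 1 − 0.496×1.413/(0.147×26.2) = 0.8180, so
t_c = ln(10.61 × 0.8180) / 1.413 = 2.161 / 1.413 = 1.529 d.
L(t_c) = L₀ e^(−k_d t_c) = 26.2 × 0.7986 = 20.92 mg/L, and at the critical point k_r D_c = k_d L, so D_c = (0.147/1.56) × 20.92 = 1.972 mg/L.
Minimum DO = C_s − D_c = 11.1 − 1.972 = 9.128 mg/L.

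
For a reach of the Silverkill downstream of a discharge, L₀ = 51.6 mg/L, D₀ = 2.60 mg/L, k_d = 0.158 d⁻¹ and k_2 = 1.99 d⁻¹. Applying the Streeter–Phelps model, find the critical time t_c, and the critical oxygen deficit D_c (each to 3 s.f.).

t_c ≈ 0.904 d; D_c ≈ 3.55 mg/L

At the critical point dD/dt = 0, so k_d L₀ e^(−k_d t) = k_2 D. Substituting D(t) from the Streeter–Phelps equation and solving for t gives
t_c = ln[(k_2/k_d)(1 − D₀(k_2−k_d)/(k_d L₀))] / (k_2−k_d).
Here k_2−k_d = 1.832 d⁻¹ and 1 − D₀(k_2−k_d)/(k_d L₀) = 1 − 2.60×1.832/(0.158×51.6) = 0.4158, so
t_c = ln(12.59 × 0.4158) / 1.832 = 1.656 / 1.832 = 0.9037 d.
L(t_c) = L₀ e^(−k_d t_c) = 51.6 × 0.8669 = 44.73 mg/L, and at the critical point k_2 D_c = k_d L, so D_c = (0.158/1.99) × 44.73 = 3.552 mg/L.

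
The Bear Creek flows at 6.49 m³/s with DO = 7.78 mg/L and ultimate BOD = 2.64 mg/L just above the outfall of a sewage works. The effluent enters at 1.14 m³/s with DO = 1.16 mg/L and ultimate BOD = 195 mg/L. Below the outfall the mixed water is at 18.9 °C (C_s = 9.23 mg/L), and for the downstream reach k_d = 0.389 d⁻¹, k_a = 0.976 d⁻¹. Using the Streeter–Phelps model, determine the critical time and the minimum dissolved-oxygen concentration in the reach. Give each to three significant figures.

Mixed DO = (6.49×7.78 + 1.14×1.16)/(6.49+1.14) = 51.81/7.630 = 6.791 mg/L.
Mixed L₀ = (6.49×2.64 + 1.14×195)/(7.630) = 239.4/7.630 = 31.38 mg/L.
Initial deficit D₀ = C_s − DO₀ = 9.23 − 6.791 = 2.439 mg/L.
t_c = (1/0.5870) ln[(0.976/0.389)(1 − 2.439×0.5870/(0.389×31.38))] = 1.704 × ln(2.215) = 1.355 d.
D_c = (0.389/0.976) × 31.38 × e^(−0.389×1.355) = 0.3986 × 31.38 × 0.5904 = 7.384 mg/L.
Minimum DO = 9.23 − 7.384 = 1.846 mg/L.

t_c ≈ 1.35 d; minimum DO ≈ 1.85 mg/L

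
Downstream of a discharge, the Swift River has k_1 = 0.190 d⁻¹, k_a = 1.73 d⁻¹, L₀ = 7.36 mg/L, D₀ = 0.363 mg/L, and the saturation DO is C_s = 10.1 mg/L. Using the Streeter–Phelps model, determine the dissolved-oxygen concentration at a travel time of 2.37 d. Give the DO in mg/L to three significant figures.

DO ≈ 9.53 mg/L

k_1 L₀/(k_a−k_1) = 0.190×7.36/(1.73−0.190) = 1.398/1.540 = 0.9081 mg/L.
e^(−k_1 t) = e^(−0.190×2.370) = 0.6374; e^(−k_a t) = e^(−1.73×2.370) = 0.01657.
D = 0.9081 × (0.6374 − 0.01657) + 0.363 × 0.01657 = 0.5638 + 0.006015 = 0.5698 mg/L.
DO = C_s − D = 10.1 − 0.5698 = 9.530 mg/L.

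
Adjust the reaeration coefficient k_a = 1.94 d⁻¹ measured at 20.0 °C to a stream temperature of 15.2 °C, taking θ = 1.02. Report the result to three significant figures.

k_a ≈ 1.76 d⁻¹

k_a(T₂) = k_a(T₁) · θ^(T₂−T₁) = 1.94 × 1.02^(15.2−20.0)
= 1.94 × 1.02^-4.80 = 1.94 × 0.9093 = 1.764 d⁻¹.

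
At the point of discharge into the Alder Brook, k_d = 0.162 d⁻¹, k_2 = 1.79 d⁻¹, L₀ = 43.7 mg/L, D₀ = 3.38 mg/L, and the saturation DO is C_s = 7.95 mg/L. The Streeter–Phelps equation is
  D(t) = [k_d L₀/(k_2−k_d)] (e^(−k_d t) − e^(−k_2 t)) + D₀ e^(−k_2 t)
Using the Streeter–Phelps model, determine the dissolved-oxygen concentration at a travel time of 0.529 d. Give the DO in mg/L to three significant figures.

DO ≈ 4.33 mg/L

k_d L₀/(k_2−k_d) = 0.162×43.7/(1.79−0.162) = 7.079/1.628 = 4.349 mg/L.
e^(−k_d t) = e^(−0.162×0.5290) = 0.9179; e^(−k_2 t) = e^(−1.79×0.5290) = 0.3879.
D = 4.349 × (0.9179 − 0.3879) + 3.38 × 0.3879 = 2.304 + 1.311 = 3.616 mg/L.
DO = C_s − D = 7.95 − 3.616 = 4.334 mg/L.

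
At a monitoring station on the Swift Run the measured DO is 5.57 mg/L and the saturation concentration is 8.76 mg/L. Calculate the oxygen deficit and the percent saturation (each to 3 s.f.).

D ≈ 3.19 mg/L; 63.6 % saturation

D = C_s − C = 8.76 − 5.57 = 3.19 mg/L.
% saturation = 5.57/8.76 × 100 = 63.6 %.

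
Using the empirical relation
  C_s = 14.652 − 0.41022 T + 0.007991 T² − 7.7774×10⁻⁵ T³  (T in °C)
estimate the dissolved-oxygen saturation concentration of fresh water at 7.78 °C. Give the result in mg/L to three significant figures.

C_s ≈ 11.9 mg/L

C_s = 14.652 − 0.41022×7.78 + 0.007991×7.78² − 7.7774×10⁻⁵×7.78³ = 11.91 mg/L.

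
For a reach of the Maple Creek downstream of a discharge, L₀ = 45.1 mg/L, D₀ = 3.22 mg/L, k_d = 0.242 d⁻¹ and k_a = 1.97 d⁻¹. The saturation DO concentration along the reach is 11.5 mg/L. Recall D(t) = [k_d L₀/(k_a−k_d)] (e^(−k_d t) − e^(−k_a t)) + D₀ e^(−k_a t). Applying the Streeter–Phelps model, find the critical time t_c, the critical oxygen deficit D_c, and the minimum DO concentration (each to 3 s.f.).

t_c = [1/(k_a−k_d)] ln[(k_a/k_d)(1 − D₀(k_a−k_d)/(k_d L₀))]
= [1/(1.97−0.242)] ln[(1.97/0.242)(1 − 3.22×1.728/(0.242×45.1))]
= (1/1.728) ln[8.140 × 0.4902] = 0.5787 × ln(3.990) = 0.5787 × 1.384 = 0.8009 d.
L(t_c) = L₀ e^(−k_d t_c) = 45.1 × 0.8238 = 37.15 mg/L, and at the critical point k_a D_c = k_d L, so D_c = (0.242/1.97) × 37.15 = 4.564 mg/L.
Minimum DO = C_s − D_c = 11.5 − 4.564 = 6.936 mg/L.

t_c ≈ 0.801 d; D_c ≈ 4.56 mg/L; min DO ≈ 6.94 mg/L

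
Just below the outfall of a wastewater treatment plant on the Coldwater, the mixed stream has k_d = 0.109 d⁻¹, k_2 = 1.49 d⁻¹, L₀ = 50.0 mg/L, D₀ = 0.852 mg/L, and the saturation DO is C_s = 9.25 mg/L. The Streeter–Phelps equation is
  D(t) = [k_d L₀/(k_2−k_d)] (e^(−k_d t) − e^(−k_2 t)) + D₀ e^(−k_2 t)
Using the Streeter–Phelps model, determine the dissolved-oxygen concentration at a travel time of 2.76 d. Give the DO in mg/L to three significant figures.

DO ≈ 6.38 mg/L

k_d L₀/(k_2−k_d) = 0.109×50.0/(1.49−0.109) = 5.450/1.381 = 3.946 mg/L.
e^(−k_d t) = e^(−0.109×2.760) = 0.7402; e^(−k_2 t) = e^(−1.49×2.760) = 0.01637.
D = 3.946 × (0.7402 − 0.01637) + 0.852 × 0.01637 = 2.857 + 0.01395 = 2.870 mg/L.
DO = C_s − D = 9.25 − 2.870 = 6.380 mg/L.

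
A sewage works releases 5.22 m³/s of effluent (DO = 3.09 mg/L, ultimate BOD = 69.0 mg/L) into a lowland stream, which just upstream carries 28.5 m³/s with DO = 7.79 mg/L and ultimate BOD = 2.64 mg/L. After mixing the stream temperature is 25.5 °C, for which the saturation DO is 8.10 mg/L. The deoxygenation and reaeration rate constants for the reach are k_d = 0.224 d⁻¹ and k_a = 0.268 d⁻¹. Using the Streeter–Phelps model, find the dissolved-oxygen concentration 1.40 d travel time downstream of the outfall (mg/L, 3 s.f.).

Mixed DO = (28.5×7.79 + 5.22×3.09)/(28.5+5.22) = 238.1/33.72 = 7.062 mg/L.
Mixed L₀ = (28.5×2.64 + 5.22×69.0)/(33.72) = 435.4/33.72 = 12.91 mg/L.
Initial deficit D₀ = C_s − DO₀ = 8.10 − 7.062 = 1.038 mg/L.
D(1.40) = [0.224×12.91/(0.268−0.224)](e^(−0.224×1.40) − e^(−0.268×1.40)) + 1.038 e^(−0.268×1.40)
= 65.74 × (0.7308 − 0.6872) + 1.038 × 0.6872 = 3.583 mg/L.
DO = 8.10 − 3.583 = 4.517 mg/L.

DO ≈ 4.52 mg/L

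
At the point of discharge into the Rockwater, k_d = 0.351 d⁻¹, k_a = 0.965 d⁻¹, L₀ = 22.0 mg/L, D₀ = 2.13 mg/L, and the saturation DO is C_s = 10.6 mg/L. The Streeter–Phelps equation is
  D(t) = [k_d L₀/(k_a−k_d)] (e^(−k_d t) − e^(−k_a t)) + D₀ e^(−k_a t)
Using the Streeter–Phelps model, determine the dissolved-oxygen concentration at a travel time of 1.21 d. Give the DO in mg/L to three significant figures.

DO ≈ 5.63 mg/L

k_d L₀/(k_a−k_d) = 0.351×22.0/(0.965−0.351) = 7.722/0.6140 = 12.58 mg/L.
e^(−k_d t) = e^(−0.351×1.210) = 0.6540; e^(−k_a t) = e^(−0.965×1.210) = 0.3111.
D = 12.58 × (0.6540 − 0.3111) + 2.13 × 0.3111 = 4.312 + 0.6626 = 4.975 mg/L.
DO = C_s − D = 10.6 − 4.975 = 5.625 mg/L.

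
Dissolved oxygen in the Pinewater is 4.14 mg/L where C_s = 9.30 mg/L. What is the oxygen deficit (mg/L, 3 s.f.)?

D = C_s − C = 9.30 − 4.14 = 5.16 mg/L.

D ≈ 5.16 mg/L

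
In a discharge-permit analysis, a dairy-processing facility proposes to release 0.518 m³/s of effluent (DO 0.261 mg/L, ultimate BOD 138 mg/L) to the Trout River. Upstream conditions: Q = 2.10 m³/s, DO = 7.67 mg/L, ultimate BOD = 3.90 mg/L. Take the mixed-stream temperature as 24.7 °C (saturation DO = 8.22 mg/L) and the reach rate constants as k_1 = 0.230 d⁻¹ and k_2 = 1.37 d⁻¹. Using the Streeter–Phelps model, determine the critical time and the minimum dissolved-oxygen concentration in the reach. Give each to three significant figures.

Mixed DO = (2.10×7.67 + 0.518×0.261)/(2.10+0.518) = 16.24/2.618 = 6.204 mg/L.
Mixed L₀ = (2.10×3.90 + 0.518×138)/(2.618) = 79.67/2.618 = 30.43 mg/L.
Initial deficit D₀ = C_s − DO₀ = 8.22 − 6.204 = 2.016 mg/L.
t_c = (1/1.140) ln[(1.37/0.230)(1 − 2.016×1.140/(0.230×30.43))] = 0.8772 × ln(4.001) = 1.216 d.
D_c = (0.230/1.37) × 30.43 × e^(−0.230×1.216) = 0.1679 × 30.43 × 0.7560 = 3.862 mg/L.
Minimum DO = 8.22 − 3.862 = 4.358 mg/L.

t_c ≈ 1.22 d; minimum DO ≈ 4.36 mg/L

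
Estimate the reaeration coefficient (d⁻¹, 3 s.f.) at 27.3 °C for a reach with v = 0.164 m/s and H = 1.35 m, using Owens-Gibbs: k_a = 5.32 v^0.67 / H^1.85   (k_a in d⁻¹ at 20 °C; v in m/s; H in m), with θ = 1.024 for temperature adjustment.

k_a ≈ 1.08 d⁻¹

k_a(20) = 5.32 × 0.164^0.67 / 1.35^1.85 = 5.32 × 0.2978 / 1.742 = 0.9094 d⁻¹.
k_a(27.3) = 0.9094 × 1.024^(27.3−20) = 0.9094 × 1.189 = 1.081 d⁻¹.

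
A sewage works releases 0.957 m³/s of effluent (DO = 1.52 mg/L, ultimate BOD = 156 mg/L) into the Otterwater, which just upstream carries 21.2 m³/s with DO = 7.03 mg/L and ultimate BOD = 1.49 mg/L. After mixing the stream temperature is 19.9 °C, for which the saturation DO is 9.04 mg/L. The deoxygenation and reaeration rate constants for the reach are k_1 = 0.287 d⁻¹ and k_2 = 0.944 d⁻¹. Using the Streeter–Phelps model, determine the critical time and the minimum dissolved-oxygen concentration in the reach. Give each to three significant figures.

t_c ≈ 0.297 d; minimum DO ≈ 6.76 mg/L

Mixed DO = (21.2×7.03 + 0.957×1.52)/(21.2+0.957) = 150.5/22.16 = 6.792 mg/L.
Mixed L₀ = (21.2×1.49 + 0.957×156)/(22.16) = 180.9/22.16 = 8.164 mg/L.
Initial deficit D₀ = C_s − DO₀ = 9.04 − 6.792 = 2.248 mg/L.
t_c = (1/0.6570) ln[(0.944/0.287)(1 − 2.248×0.6570/(0.287×8.164))] = 1.522 × ln(1.216) = 0.2974 d.
D_c = (0.287/0.944) × 8.164 × e^(−0.287×0.2974) = 0.3040 × 8.164 × 0.9182 = 2.279 mg/L.
Minimum DO = 9.04 − 2.279 = 6.761 mg/L.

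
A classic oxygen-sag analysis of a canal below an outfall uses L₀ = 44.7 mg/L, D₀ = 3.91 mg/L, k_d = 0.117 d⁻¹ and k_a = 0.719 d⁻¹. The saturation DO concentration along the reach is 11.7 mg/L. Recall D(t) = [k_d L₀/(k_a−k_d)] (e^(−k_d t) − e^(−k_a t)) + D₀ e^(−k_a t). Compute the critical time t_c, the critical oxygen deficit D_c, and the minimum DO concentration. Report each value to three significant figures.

At the critical point dD/dt = 0, so k_d L₀ e^(−k_d t) = k_a D. Substituting D(t) from the Streeter–Phelps equation and solving for t gives
t_c = ln[(k_a/k_d)(1 − D₀(k_a−k_d)/(k_d L₀))] / (k_a−k_d).
Here k_a−k_d = 0.6020 d⁻¹ and 1 − D₀(k_a−k_d)/(k_d L₀) = 1 − 3.91×0.6020/(0.117×44.7) = 0.5499, so
t_c = ln(6.145 × 0.5499) / 0.6020 = 1.218 / 0.6020 = 2.023 d.
L(t_c) = L₀ e^(−k_d t_c) = 44.7 × 0.7893 = 35.28 mg/L, and at the critical point k_a D_c = k_d L, so D_c = (0.117/0.719) × 35.28 = 5.741 mg/L.
Minimum DO = C_s − D_c = 11.7 − 5.741 = 5.959 mg/L.

t_c ≈ 2.02 d; D_c ≈ 5.74 mg/L; min DO ≈ 5.96 mg/L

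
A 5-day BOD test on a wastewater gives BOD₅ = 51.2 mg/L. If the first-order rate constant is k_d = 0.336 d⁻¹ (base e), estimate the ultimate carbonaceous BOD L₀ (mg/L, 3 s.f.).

L₀ ≈ 62.9 mg/L

BOD₅ = L₀(1 − e^(−5k_d)) ⇒ L₀ = BOD₅ / (1 − e^(−5×0.336))
= 51.2 / (1 − 0.1864) = 51.2 / 0.8136 = 62.93 mg/L.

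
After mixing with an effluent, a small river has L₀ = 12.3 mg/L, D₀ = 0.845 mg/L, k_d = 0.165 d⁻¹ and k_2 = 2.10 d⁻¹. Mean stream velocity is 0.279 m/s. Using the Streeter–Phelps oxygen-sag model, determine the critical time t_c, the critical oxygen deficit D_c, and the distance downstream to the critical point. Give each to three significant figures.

t_c = [1/(k_2−k_d)] ln[(k_2/k_d)(1 − D₀(k_2−k_d)/(k_d L₀))]
= [1/(2.10−0.165)] ln[(2.10/0.165)(1 − 0.845×1.935/(0.165×12.3))]
= (1/1.935) ln[12.73 × 0.1943] = 0.5168 × ln(2.473) = 0.5168 × 0.9056 = 0.4680 d.
L(t_c) = L₀ e^(−k_d t_c) = 12.3 × 0.9257 = 11.39 mg/L, and at the critical point k_2 D_c = k_d L, so D_c = (0.165/2.10) × 11.39 = 0.8946 mg/L.
x_c = v t_c = 0.279 m/s × 0.4680 d × 86400 s/d = 11280 m ≈ 11.3 km.

t_c ≈ 0.468 d; D_c ≈ 0.895 mg/L; x_c ≈ 11.3 km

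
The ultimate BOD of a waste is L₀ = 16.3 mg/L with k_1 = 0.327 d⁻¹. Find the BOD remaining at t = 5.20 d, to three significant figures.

L ≈ 2.98 mg/L

L_t = L₀ e^(−k_1 t) = 16.3 × e^(−0.327×5.20) = 16.3 × 0.1826 = 2.977 mg/L.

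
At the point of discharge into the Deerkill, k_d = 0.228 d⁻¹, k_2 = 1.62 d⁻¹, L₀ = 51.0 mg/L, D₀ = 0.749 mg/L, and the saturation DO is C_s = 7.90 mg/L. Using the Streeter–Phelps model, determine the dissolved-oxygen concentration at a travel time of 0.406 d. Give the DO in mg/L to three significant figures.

k_d L₀/(k_2−k_d) = 0.228×51.0/(1.62−0.228) = 11.63/1.392 = 8.353 mg/L.
e^(−k_d t) = e^(−0.228×0.4060) = 0.9116; e^(−k_2 t) = e^(−1.62×0.4060) = 0.5180.
D = 8.353 × (0.9116 − 0.5180) + 0.749 × 0.5180 = 3.288 + 0.3880 = 3.676 mg/L.
DO = C_s − D = 7.90 − 3.676 = 4.224 mg/L.

DO ≈ 4.22 mg/L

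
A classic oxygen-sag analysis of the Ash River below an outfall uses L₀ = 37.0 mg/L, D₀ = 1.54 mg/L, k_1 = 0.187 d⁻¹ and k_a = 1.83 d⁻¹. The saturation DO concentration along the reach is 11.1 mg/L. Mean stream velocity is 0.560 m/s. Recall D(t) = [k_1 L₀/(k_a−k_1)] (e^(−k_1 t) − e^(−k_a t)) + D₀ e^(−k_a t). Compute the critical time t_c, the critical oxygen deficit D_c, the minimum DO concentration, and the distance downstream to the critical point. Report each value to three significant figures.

At the critical point dD/dt = 0, so k_1 L₀ e^(−k_1 t) = k_a D. Substituting D(t) from the Streeter–Phelps equation and solving for t gives
t_c = ln[(k_a/k_1)(1 − D₀(k_a−k_1)/(k_1 L₀))] / (k_a−k_1).
Here k_a−k_1 = 1.643 d⁻¹ and 1 − D₀(k_a−k_1)/(k_1 L₀) = 1 − 1.54×1.643/(0.187×37.0) = 0.6343, so
t_c = ln(9.786 × 0.6343) / 1.643 = 1.826 / 1.643 = 1.111 d.
D_c = (k_1/k_a) L₀ e^(−k_1 t_c) = (0.187/1.83) × 37.0 × e^(−0.187×1.111) = 0.1022 × 37.0 × 0.8124 = 3.071 mg/L.
Minimum DO = C_s − D_c = 11.1 − 3.071 = 8.029 mg/L.
x_c = v t_c = 0.560 m/s × 1.111 d × 86400 s/d = 53770 m ≈ 53.8 km.

t_c ≈ 1.11 d; D_c ≈ 3.07 mg/L; min DO ≈ 8.03 mg/L; x_c ≈ 53.8 km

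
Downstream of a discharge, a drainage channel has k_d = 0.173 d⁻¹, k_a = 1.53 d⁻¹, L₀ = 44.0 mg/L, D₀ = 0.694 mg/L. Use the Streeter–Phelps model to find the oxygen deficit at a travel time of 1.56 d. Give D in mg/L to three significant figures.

k_d L₀/(k_a−k_d) = 0.173×44.0/(1.53−0.173) = 7.612/1.357 = 5.609 mg/L.
e^(−k_d t) = e^(−0.173×1.560) = 0.7635; e^(−k_a t) = e^(−1.53×1.560) = 0.09192.
D = 5.609 × (0.7635 − 0.09192) + 0.694 × 0.09192 = 3.767 + 0.06379 = 3.831 mg/L.

D ≈ 3.83 mg/L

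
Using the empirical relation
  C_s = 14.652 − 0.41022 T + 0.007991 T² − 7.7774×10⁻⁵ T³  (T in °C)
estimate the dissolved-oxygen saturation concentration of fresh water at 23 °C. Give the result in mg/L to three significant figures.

C_s = 14.652 − 0.41022×23 + 0.007991×23² − 7.7774×10⁻⁵×23³ = 8.498 mg/L.

C_s ≈ 8.50 mg/L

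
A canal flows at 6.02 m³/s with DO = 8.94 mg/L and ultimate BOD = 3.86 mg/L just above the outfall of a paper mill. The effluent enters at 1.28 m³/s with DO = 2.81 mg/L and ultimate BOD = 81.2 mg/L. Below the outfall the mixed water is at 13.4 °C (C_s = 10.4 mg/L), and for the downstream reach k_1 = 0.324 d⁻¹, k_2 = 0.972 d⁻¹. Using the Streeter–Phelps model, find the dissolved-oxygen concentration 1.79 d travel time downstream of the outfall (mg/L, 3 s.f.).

Mixed DO = (6.02×8.94 + 1.28×2.81)/(6.02+1.28) = 57.42/7.300 = 7.865 mg/L.
Mixed L₀ = (6.02×3.86 + 1.28×81.2)/(7.300) = 127.2/7.300 = 17.42 mg/L.
Initial deficit D₀ = C_s − DO₀ = 10.4 − 7.865 = 2.535 mg/L.
D(1.79) = [0.324×17.42/(0.972−0.324)](e^(−0.324×1.79) − e^(−0.972×1.79)) + 2.535 e^(−0.972×1.79)
= 8.710 × (0.5599 − 0.1755) + 2.535 × 0.1755 = 3.793 mg/L.
DO = 10.4 − 3.793 = 6.607 mg/L.

DO ≈ 6.61 mg/L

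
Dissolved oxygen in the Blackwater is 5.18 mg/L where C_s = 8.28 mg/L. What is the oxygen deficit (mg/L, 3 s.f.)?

D = C_s − C = 8.28 − 5.18 = 3.10 mg/L.

D ≈ 3.10 mg/L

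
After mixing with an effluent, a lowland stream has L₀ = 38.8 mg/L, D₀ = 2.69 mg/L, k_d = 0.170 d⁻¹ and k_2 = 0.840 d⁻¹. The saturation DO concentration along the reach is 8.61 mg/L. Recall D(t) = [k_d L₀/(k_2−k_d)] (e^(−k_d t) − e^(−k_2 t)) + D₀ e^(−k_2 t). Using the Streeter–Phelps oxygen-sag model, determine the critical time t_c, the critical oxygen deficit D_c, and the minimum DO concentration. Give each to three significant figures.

t_c ≈ 1.91 d; D_c ≈ 5.68 mg/L; min DO ≈ 2.93 mg/L

t_c = [1/(k_2−k_d)] ln[(k_2/k_d)(1 − D₀(k_2−k_d)/(k_d L₀))]
= [1/(0.840−0.170)] ln[(0.840/0.170)(1 − 2.69×0.6700/(0.170×38.8))]
= (1/0.6700) ln[4.941 × 0.7268] = 1.493 × ln(3.591) = 1.493 × 1.278 = 1.908 d.
D_c = (k_d/k_2) L₀ e^(−k_d t_c) = (0.170/0.840) × 38.8 × e^(−0.170×1.908) = 0.2024 × 38.8 × 0.7230 = 5.677 mg/L.
Minimum DO = C_s − D_c = 8.61 − 5.677 = 2.933 mg/L.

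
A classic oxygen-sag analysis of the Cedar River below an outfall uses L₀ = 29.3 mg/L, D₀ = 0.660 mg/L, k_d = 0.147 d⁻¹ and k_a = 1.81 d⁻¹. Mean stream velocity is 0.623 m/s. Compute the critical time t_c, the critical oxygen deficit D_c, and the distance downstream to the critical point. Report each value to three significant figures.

t_c ≈ 1.33 d; D_c ≈ 1.96 mg/L; x_c ≈ 71.7 km

At the critical point dD/dt = 0, so k_d L₀ e^(−k_d t) = k_a D. Substituting D(t) from the Streeter–Phelps equation and solving for t gives
t_c = ln[(k_a/k_d)(1 − D₀(k_a−k_d)/(k_d L₀))] / (k_a−k_d).
Here k_a−k_d = 1.663 d⁻¹ and 1 − D₀(k_a−k_d)/(k_d L₀) = 1 − 0.660×1.663/(0.147×29.3) = 0.7452, so
t_c = ln(12.31 × 0.7452) / 1.663 = 2.217 / 1.663 = 1.333 d.
D_c = (k_d/k_a) L₀ e^(−k_d t_c) = (0.147/1.81) × 29.3 × e^(−0.147×1.333) = 0.08122 × 29.3 × 0.8221 = 1.956 mg/L.
x_c = v t_c = 0.623 m/s × 1.333 d × 86400 s/d = 71740 m ≈ 71.7 km.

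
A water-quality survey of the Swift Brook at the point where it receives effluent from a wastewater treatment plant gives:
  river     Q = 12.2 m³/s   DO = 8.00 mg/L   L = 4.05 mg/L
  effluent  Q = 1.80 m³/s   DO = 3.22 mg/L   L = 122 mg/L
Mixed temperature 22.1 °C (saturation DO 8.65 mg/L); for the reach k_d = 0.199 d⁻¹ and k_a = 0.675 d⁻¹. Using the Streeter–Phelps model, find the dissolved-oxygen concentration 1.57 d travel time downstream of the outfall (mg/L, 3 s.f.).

DO ≈ 5.12 mg/L

Mixed DO = (12.2×8.00 + 1.80×3.22)/(12.2+1.80) = 103.4/14.00 = 7.385 mg/L.
Mixed L₀ = (12.2×4.05 + 1.80×122)/(14.00) = 269.0/14.00 = 19.21 mg/L.
Initial deficit D₀ = C_s − DO₀ = 8.65 − 7.385 = 1.265 mg/L.
D(1.57) = [0.199×19.21/(0.675−0.199)](e^(−0.199×1.57) − e^(−0.675×1.57)) + 1.265 e^(−0.675×1.57)
= 8.033 × (0.7317 − 0.3465) + 1.265 × 0.3465 = 3.532 mg/L.
DO = 8.65 − 3.532 = 5.118 mg/L.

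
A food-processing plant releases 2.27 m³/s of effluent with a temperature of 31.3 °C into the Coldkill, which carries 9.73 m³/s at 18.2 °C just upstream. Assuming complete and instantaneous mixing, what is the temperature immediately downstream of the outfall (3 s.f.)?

20.7 °C

Flow-weighted mixing: C = (Q_r C_r + Q_w C_w)/(Q_r + Q_w)
= (9.73×18.2 + 2.27×31.3)/(9.73 + 2.27) = 248.1/12.00 = 20.68 °C.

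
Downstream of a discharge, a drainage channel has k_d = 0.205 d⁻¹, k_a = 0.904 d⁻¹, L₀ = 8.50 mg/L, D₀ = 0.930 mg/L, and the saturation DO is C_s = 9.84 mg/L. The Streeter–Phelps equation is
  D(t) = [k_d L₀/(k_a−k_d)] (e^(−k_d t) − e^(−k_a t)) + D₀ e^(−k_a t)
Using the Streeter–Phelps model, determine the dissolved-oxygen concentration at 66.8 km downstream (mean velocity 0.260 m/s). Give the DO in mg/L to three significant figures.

Travel time t = x/v = 66.8 km / (0.260 m/s) = 66800 m / 0.260 m/s = 256900 s = 2.974 d.
k_d L₀/(k_a−k_d) = 0.205×8.50/(0.904−0.205) = 1.742/0.6990 = 2.493 mg/L.
e^(−k_d t) = e^(−0.205×2.974) = 0.5436; e^(−k_a t) = e^(−0.904×2.974) = 0.06800.
D = 2.493 × (0.5436 − 0.06800) + 0.930 × 0.06800 = 1.186 + 0.06324 = 1.249 mg/L.
DO = C_s − D = 9.84 − 1.249 = 8.591 mg/L.

DO ≈ 8.59 mg/L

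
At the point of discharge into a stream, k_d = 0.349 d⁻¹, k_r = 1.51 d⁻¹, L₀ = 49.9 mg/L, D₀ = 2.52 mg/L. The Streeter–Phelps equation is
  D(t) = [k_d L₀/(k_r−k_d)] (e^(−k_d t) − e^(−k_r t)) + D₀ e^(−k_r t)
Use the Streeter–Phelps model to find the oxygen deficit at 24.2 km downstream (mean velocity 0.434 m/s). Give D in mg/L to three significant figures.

Travel time t = x/v = 24.2 km / (0.434 m/s) = 24200 m / 0.434 m/s = 55760 s = 0.6454 d.
k_d L₀/(k_r−k_d) = 0.349×49.9/(1.51−0.349) = 17.42/1.161 = 15.00 mg/L.
e^(−k_d t) = e^(−0.349×0.6454) = 0.7983; e^(−k_r t) = e^(−1.51×0.6454) = 0.3774.
D = 15.00 × (0.7983 − 0.3774) + 2.52 × 0.3774 = 6.314 + 0.9510 = 7.265 mg/L.

D ≈ 7.27 mg/L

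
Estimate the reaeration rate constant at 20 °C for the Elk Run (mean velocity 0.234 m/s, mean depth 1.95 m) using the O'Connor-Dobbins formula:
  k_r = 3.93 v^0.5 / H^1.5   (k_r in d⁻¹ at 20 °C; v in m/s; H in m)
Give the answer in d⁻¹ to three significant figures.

k_r ≈ 0.698 d⁻¹

k_r = 3.93 × 0.234^0.5 / 1.95^1.5 = 3.93 × 0.4837 / 2.723 = 0.6981 d⁻¹.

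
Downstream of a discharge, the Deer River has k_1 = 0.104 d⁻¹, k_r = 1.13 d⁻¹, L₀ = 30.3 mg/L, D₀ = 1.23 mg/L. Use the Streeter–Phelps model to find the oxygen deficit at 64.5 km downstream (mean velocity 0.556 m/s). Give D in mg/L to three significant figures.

Travel time t = x/v = 64.5 km / (0.556 m/s) = 64500 m / 0.556 m/s = 116000 s = 1.343 d.
k_1 L₀/(k_r−k_1) = 0.104×30.3/(1.13−0.104) = 3.151/1.026 = 3.071 mg/L.
e^(−k_1 t) = e^(−0.104×1.343) = 0.8697; e^(−k_r t) = e^(−1.13×1.343) = 0.2193.
D = 3.071 × (0.8697 − 0.2193) + 1.23 × 0.2193 = 1.997 + 0.2698 = 2.267 mg/L.

D ≈ 2.27 mg/L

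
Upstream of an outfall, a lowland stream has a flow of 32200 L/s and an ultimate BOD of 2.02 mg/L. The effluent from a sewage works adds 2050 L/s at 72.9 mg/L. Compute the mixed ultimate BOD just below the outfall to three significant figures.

Flow-weighted mixing: C = (Q_r C_r + Q_w C_w)/(Q_r + Q_w)
= (32200×2.02 + 2050×72.9)/(32200 + 2050) = 214500/34250 = 6.262 mg/L.

6.26 mg/L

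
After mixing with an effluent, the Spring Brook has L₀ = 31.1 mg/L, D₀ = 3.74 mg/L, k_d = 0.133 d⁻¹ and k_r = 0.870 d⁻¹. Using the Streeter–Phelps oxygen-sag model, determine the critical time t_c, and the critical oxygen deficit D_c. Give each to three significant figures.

t_c ≈ 1.06 d; D_c ≈ 4.13 mg/L

At the critical point dD/dt = 0, so k_d L₀ e^(−k_d t) = k_r D. Substituting D(t) from the Streeter–Phelps equation and solving for t gives
t_c = ln[(k_r/k_d)(1 − D₀(k_r−k_d)/(k_d L₀))] / (k_r−k_d).
Here k_r−k_d = 0.7370 d⁻¹ and 1 − D₀(k_r−k_d)/(k_d L₀) = 1 − 3.74×0.7370/(0.133×31.1) = 0.3336, so
t_c = ln(6.541 × 0.3336) / 0.7370 = 0.7804 / 0.7370 = 1.059 d.
L(t_c) = L₀ e^(−k_d t_c) = 31.1 × 0.8686 = 27.01 mg/L, and at the critical point k_r D_c = k_d L, so D_c = (0.133/0.870) × 27.01 = 4.130 mg/L.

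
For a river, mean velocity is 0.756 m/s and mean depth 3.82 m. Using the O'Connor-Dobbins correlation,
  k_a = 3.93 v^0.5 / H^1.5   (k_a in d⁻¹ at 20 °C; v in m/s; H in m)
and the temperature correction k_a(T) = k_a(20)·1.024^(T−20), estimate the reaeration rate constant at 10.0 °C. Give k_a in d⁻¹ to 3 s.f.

k_a(20) = 3.93 × 0.756^0.5 / 3.82^1.5 = 3.93 × 0.8695 / 7.466 = 0.4577 d⁻¹.
k_a(10.0) = 0.4577 × 1.024^(10.0−20) = 0.4577 × 0.7889 = 0.3610 d⁻¹.

k_a ≈ 0.361 d⁻¹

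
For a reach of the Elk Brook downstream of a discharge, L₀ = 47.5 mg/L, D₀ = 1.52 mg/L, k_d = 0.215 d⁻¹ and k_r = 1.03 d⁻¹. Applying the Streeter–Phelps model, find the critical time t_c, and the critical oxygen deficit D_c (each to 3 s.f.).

t_c ≈ 1.76 d; D_c ≈ 6.79 mg/L

t_c = [1/(k_r−k_d)] ln[(k_r/k_d)(1 − D₀(k_r−k_d)/(k_d L₀))]
= [1/(1.03−0.215)] ln[(1.03/0.215)(1 − 1.52×0.8150/(0.215×47.5))]
= (1/0.8150) ln[4.791 × 0.8787] = 1.227 × ln(4.210) = 1.227 × 1.437 = 1.764 d.
L(t_c) = L₀ e^(−k_d t_c) = 47.5 × 0.6844 = 32.51 mg/L, and at the critical point k_r D_c = k_d L, so D_c = (0.215/1.03) × 32.51 = 6.786 mg/L.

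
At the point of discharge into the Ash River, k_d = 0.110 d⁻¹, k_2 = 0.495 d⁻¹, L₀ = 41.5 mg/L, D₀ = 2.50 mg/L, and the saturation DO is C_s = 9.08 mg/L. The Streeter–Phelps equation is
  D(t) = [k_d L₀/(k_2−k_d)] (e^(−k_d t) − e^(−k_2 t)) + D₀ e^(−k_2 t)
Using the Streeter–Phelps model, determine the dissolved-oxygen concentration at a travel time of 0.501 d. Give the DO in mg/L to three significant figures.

DO ≈ 5.16 mg/L

k_d L₀/(k_2−k_d) = 0.110×41.5/(0.495−0.110) = 4.565/0.3850 = 11.86 mg/L.
e^(−k_d t) = e^(−0.110×0.5010) = 0.9464; e^(−k_2 t) = e^(−0.495×0.5010) = 0.7804.
D = 11.86 × (0.9464 − 0.7804) + 2.50 × 0.7804 = 1.968 + 1.951 = 3.919 mg/L.
DO = C_s − D = 9.08 − 3.919 = 5.161 mg/L.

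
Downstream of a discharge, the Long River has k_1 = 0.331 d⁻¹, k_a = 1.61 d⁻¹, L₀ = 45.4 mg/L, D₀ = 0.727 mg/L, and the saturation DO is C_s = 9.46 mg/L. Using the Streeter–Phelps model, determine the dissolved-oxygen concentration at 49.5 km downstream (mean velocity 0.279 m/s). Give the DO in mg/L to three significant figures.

Travel time t = x/v = 49.5 km / (0.279 m/s) = 49500 m / 0.279 m/s = 177400 s = 2.053 d.
k_1 L₀/(k_a−k_1) = 0.331×45.4/(1.61−0.331) = 15.03/1.279 = 11.75 mg/L.
e^(−k_1 t) = e^(−0.331×2.053) = 0.5068; e^(−k_a t) = e^(−1.61×2.053) = 0.03666.
D = 11.75 × (0.5068 − 0.03666) + 0.727 × 0.03666 = 5.523 + 0.02665 = 5.550 mg/L.
DO = C_s − D = 9.46 − 5.550 = 3.910 mg/L.

DO ≈ 3.91 mg/L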